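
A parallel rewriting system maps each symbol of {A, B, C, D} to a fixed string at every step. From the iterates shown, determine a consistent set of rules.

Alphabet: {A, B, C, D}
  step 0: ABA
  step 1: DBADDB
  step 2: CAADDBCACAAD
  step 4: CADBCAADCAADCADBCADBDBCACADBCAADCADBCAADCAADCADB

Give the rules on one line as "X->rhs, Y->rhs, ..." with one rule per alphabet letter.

  step 1 ⇒ step 2: DBADDB ⇒ CA·AD·DB·CA·CA·AD
    A ↦ DB
    B ↦ AD
    D ↦ CA
    C ↦ CA  (constrained at step 2)

A->DB, B->AD, C->CA, D->CA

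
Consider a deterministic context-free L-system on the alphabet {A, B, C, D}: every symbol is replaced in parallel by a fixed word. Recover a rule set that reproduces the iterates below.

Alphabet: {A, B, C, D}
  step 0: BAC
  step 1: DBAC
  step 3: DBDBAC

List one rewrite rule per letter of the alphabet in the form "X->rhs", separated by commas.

A->B, B->D, C->AC, D->B

  step 0 ⇒ step 1: BAC ⇒ D·B·AC
    A ↦ B
    B ↦ D
    C ↦ AC
    D ↦ B  (constrained at step 1)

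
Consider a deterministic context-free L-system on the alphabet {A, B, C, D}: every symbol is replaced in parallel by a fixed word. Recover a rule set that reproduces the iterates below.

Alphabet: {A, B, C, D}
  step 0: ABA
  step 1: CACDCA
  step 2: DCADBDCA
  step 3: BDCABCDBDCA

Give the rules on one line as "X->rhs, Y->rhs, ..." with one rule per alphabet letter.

A->CA, B->CD, C->D, D->B

  step 2 ⇒ step 3: DCADBDCA ⇒ B·D·CA·B·CD·B·D·CA
    A ↦ CA
    B ↦ CD
    C ↦ D
    D ↦ B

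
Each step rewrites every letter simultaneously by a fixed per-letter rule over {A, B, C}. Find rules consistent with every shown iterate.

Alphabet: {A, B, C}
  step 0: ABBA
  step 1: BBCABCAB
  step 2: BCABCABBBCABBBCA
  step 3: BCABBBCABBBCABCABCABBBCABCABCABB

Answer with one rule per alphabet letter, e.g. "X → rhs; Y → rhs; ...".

  step 2 ⇒ step 3: BCABCABBBCABBBCA ⇒ BCA·B·B·BCA·B·B·BCA·BCA·BCA·B·B·BCA·BCA·BCA·B·B
    A ↦ B
    B ↦ BCA
    C ↦ B

A->B, B->BCA, C->B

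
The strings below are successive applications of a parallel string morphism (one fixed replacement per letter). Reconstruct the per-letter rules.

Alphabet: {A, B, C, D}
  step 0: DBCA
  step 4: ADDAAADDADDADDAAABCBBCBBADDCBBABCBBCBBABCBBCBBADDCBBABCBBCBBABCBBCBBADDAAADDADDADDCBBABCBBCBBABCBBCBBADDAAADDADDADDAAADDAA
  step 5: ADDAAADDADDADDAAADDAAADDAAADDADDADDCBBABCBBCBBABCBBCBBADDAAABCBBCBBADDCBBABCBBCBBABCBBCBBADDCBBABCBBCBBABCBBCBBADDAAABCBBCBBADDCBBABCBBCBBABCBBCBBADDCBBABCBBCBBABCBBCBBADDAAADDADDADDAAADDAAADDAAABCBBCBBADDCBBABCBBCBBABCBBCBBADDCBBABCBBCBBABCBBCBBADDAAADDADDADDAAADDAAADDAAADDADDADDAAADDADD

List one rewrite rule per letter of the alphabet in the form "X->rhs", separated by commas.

A->ADD, B->CBB, C->AB, D->A

  step 4 ⇒ step 5: ADDAAADDADDADDAAABCBBCBBADDCBBABCBBCBBABCBBCBBADDCBBABCBBCBBABCBBCBBADDAAADDADDADDCBBABCBBCBBABCBBCBBADDAAADDADDADDAAADDAA ⇒ ADD·A·A·ADD·ADD·ADD·A·A·ADD·A·A·ADD·A·A·ADD·ADD·ADD·CBB·AB·CBB·CBB·AB·CBB·CBB·ADD·A·A·AB·CBB·CBB·ADD·CBB·AB·CBB·CBB·AB·CBB·CBB·ADD·CBB·AB·CBB·CBB·AB·CBB·CBB·ADD·A·A·AB·CBB·CBB·ADD·CBB·AB·CBB·CBB·AB·CBB·CBB·ADD·CBB·AB·CBB·CBB·AB·CBB·CBB·ADD·A·A·ADD·ADD·ADD·A·A·ADD·A·A·ADD·A·A·AB·CBB·CBB·ADD·CBB·AB·CBB·CBB·AB·CBB·CBB·ADD·CBB·AB·CBB·CBB·AB·CBB·CBB·ADD·A·A·ADD·ADD·ADD·A·A·ADD·A·A·ADD·A·A·ADD·ADD·ADD·A·A·ADD·ADD
    A ↦ ADD
    B ↦ CBB
    C ↦ AB
    D ↦ A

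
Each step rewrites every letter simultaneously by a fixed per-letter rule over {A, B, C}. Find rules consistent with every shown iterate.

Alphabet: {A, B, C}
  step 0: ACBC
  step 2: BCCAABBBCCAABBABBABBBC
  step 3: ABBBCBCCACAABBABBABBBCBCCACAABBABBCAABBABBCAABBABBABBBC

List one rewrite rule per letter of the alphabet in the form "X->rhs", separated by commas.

  step 2 ⇒ step 3: BCCAABBBCCAABBABBABBBC ⇒ ABB·BC·BC·CA·CA·ABB·ABB·ABB·BC·BC·CA·CA·ABB·ABB·CA·ABB·ABB·CA·ABB·ABB·ABB·BC
    A ↦ CA
    B ↦ ABB
    C ↦ BC

A->CA, B->ABB, C->BC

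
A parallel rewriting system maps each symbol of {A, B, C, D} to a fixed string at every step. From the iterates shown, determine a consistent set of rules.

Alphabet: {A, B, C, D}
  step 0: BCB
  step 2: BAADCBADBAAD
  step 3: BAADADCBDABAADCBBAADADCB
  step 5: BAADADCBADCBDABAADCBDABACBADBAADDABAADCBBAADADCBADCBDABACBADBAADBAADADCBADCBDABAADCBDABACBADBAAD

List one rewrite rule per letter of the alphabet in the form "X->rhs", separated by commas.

  step 2 ⇒ step 3: BAADCBADBAAD ⇒ BA·AD·AD·CB·DA·BA·AD·CB·BA·AD·AD·CB
    A ↦ AD
    B ↦ BA
    C ↦ DA
    D ↦ CB

A->AD, B->BA, C->DA, D->CB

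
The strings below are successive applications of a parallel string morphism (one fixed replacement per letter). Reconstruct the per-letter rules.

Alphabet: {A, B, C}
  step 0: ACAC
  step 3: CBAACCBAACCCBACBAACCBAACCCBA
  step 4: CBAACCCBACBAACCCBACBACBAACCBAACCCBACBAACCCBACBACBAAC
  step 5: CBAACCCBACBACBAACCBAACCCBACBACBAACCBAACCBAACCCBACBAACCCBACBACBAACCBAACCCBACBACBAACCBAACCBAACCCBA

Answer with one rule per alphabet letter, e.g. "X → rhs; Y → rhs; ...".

A->C, B->A, C->CBA

  step 4 ⇒ step 5: CBAACCCBACBAACCCBACBACBAACCBAACCCBACBAACCCBACBACBAAC ⇒ CBA·A·C·C·CBA·CBA·CBA·A·C·CBA·A·C·C·CBA·CBA·CBA·A·C·CBA·A·C·CBA·A·C·C·CBA·CBA·A·C·C·CBA·CBA·CBA·A·C·CBA·A·C·C·CBA·CBA·CBA·A·C·CBA·A·C·CBA·A·C·C·CBA
    A ↦ C
    B ↦ A
    C ↦ CBA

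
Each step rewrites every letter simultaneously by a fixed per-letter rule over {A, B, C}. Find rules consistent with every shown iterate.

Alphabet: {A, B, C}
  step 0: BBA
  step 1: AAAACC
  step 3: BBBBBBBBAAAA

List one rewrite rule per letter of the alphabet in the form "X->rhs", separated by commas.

A->CC, B->AA, C->B

  step 0 ⇒ step 1: BBA ⇒ AA·AA·CC
    A ↦ CC
    B ↦ AA
    C ↦ B  (constrained at step 1)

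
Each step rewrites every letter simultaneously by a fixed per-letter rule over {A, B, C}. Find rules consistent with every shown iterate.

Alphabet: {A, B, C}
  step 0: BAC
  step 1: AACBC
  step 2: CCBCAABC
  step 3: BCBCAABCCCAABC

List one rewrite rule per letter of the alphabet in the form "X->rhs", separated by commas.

  step 2 ⇒ step 3: CCBCAABC ⇒ BC·BC·AA·BC·C·C·AA·BC
    A ↦ C
    B ↦ AA
    C ↦ BC

A->C, B->AA, C->BC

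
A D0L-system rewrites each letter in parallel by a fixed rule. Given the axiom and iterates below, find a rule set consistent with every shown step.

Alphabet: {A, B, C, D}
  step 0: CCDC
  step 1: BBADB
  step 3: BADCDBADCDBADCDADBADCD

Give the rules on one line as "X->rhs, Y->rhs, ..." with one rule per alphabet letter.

A->CD, B->CDA, C->B, D->AD

  step 0 ⇒ step 1: CCDC ⇒ B·B·AD·B
    C ↦ B
    D ↦ AD
    A ↦ CD  (constrained at step 1)
    B ↦ CDA  (constrained at step 1)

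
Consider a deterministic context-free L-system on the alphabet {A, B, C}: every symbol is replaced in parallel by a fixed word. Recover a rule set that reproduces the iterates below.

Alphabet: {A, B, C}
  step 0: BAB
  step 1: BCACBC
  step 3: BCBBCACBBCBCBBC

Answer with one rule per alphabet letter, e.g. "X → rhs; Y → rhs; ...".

A->AC, B->BC, C->B

  step 0 ⇒ step 1: BAB ⇒ BC·AC·BC
    A ↦ AC
    B ↦ BC
    C ↦ B  (constrained at step 1)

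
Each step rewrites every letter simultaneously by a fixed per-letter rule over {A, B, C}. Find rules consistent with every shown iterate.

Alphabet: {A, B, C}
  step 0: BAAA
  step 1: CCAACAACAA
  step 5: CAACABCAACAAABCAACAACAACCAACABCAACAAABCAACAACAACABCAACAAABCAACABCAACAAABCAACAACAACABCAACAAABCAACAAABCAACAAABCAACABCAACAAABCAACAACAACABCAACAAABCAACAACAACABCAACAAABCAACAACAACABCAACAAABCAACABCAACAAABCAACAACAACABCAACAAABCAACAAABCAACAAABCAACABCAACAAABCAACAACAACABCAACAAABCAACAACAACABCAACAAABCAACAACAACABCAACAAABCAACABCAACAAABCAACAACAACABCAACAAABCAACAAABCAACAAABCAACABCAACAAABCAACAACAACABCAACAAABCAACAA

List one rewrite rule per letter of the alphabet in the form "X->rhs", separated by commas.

A->CAA, B->C, C->AB

  step 0 ⇒ step 1: BAAA ⇒ C·CAA·CAA·CAA
    A ↦ CAA
    B ↦ C
    C ↦ AB  (constrained at step 1)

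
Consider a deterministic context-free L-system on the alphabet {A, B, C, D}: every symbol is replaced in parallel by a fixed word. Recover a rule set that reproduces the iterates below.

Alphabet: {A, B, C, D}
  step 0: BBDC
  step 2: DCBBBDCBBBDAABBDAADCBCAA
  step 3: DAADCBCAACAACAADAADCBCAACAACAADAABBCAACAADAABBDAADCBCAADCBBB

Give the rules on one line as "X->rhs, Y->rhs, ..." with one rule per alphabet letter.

A->B, B->CAA, C->DCB, D->DAA

  step 2 ⇒ step 3: DCBBBDCBBBDAABBDAADCBCAA ⇒ DAA·DCB·CAA·CAA·CAA·DAA·DCB·CAA·CAA·CAA·DAA·B·B·CAA·CAA·DAA·B·B·DAA·DCB·CAA·DCB·B·B
    A ↦ B
    B ↦ CAA
    C ↦ DCB
    D ↦ DAA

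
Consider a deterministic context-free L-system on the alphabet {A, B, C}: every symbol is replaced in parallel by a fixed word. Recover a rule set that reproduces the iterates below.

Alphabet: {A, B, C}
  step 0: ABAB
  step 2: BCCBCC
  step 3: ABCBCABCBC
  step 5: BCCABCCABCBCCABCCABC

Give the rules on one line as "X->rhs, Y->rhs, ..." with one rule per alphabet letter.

  step 2 ⇒ step 3: BCCBCC ⇒ A·BC·BC·A·BC·BC
    B ↦ A
    C ↦ BC
    A ↦ C  (constrained at step 0)

A->C, B->A, C->BC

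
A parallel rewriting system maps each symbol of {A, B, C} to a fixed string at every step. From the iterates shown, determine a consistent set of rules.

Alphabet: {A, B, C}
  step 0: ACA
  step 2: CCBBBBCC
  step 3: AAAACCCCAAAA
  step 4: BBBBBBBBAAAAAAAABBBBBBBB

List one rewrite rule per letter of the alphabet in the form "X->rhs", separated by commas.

A->BB, B->C, C->AA

  step 3 ⇒ step 4: AAAACCCCAAAA ⇒ BB·BB·BB·BB·AA·AA·AA·AA·BB·BB·BB·BB
    A ↦ BB
    C ↦ AA
  step 2 ⇒ step 3: CCBBBBCC ⇒ AA·AA·C·C·C·C·AA·AA
    B ↦ C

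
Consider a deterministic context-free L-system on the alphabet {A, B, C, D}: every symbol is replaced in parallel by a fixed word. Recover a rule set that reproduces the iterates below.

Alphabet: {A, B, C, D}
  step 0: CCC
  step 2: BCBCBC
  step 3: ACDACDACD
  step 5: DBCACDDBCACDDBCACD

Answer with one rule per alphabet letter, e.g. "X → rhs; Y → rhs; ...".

A->C, B->AC, C->D, D->BC

  step 2 ⇒ step 3: BCBCBC ⇒ AC·D·AC·D·AC·D
    B ↦ AC
    C ↦ D
    A ↦ C  (constrained at step 3)
    D ↦ BC  (constrained at step 3)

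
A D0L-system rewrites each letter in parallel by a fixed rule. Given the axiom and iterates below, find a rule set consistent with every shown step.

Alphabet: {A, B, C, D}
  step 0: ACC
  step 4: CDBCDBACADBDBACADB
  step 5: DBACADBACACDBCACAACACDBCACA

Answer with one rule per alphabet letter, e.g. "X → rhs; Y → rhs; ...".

  step 4 ⇒ step 5: CDBCDBACADBDBACADB ⇒ DB·A·CA·DB·A·CA·C·DB·C·A·CA·A·CA·C·DB·C·A·CA
    A ↦ C
    B ↦ CA
    C ↦ DB
    D ↦ A

A->C, B->CA, C->DB, D->A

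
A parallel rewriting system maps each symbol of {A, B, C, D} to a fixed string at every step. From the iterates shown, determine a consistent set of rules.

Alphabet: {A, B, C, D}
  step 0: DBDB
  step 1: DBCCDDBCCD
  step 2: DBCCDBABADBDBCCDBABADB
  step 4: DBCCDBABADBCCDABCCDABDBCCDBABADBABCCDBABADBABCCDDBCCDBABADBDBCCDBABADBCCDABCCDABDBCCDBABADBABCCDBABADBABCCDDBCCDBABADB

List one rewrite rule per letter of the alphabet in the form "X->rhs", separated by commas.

A->AB, B->CCD, C->BA, D->DB

  step 1 ⇒ step 2: DBCCDDBCCD ⇒ DB·CCD·BA·BA·DB·DB·CCD·BA·BA·DB
    B ↦ CCD
    C ↦ BA
    D ↦ DB
    A ↦ AB  (constrained at step 2)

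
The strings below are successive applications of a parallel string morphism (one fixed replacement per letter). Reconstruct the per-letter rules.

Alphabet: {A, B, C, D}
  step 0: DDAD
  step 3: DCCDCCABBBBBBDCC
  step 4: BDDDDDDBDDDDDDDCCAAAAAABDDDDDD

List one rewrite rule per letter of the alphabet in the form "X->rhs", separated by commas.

  step 3 ⇒ step 4: DCCDCCABBBBBBDCC ⇒ B·DDD·DDD·B·DDD·DDD·DCC·A·A·A·A·A·A·B·DDD·DDD
    A ↦ DCC
    B ↦ A
    C ↦ DDD
    D ↦ B

A->DCC, B->A, C->DDD, D->B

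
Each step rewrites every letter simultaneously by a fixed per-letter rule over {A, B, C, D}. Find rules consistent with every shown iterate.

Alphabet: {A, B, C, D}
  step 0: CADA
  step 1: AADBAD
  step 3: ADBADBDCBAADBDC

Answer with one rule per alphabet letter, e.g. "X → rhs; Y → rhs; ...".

A->AD, B->DC, C->A, D->B

  step 0 ⇒ step 1: CADA ⇒ A·AD·B·AD
    A ↦ AD
    C ↦ A
    D ↦ B
    B ↦ DC  (constrained at step 1)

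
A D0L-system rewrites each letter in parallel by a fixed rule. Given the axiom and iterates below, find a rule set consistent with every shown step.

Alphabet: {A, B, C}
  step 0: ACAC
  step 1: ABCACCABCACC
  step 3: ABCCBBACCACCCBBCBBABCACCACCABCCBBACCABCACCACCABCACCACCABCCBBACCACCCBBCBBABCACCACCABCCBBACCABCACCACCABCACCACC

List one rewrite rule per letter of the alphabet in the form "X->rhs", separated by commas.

  step 0 ⇒ step 1: ACAC ⇒ ABC·ACC·ABC·ACC
    A ↦ ABC
    C ↦ ACC
    B ↦ CBB  (constrained at step 1)

A->ABC, B->CBB, C->ACC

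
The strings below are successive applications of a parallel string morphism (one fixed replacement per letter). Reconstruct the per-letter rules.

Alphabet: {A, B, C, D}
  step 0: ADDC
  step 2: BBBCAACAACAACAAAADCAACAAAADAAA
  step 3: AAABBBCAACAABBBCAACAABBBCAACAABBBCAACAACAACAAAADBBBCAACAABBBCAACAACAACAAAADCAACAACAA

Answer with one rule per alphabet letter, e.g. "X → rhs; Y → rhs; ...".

  step 2 ⇒ step 3: BBBCAACAACAACAAAADCAACAAAADAAA ⇒ A·A·A·BBB·CAA·CAA·BBB·CAA·CAA·BBB·CAA·CAA·BBB·CAA·CAA·CAA·CAA·AAD·BBB·CAA·CAA·BBB·CAA·CAA·CAA·CAA·AAD·CAA·CAA·CAA
    A ↦ CAA
    B ↦ A
    C ↦ BBB
    D ↦ AAD

A->CAA, B->A, C->BBB, D->AAD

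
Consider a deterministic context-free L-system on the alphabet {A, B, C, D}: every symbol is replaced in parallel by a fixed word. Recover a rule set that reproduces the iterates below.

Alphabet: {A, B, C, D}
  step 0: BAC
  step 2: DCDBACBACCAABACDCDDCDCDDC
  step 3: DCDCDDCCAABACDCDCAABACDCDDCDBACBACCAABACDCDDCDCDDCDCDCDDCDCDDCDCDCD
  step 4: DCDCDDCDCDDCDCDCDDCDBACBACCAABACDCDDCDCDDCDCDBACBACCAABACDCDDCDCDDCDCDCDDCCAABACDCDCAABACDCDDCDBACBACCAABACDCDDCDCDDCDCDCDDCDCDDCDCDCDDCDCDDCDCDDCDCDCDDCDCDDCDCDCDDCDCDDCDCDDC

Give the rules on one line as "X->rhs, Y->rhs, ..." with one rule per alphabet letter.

A->BAC, B->CAA, C->DCD, D->DC

  step 3 ⇒ step 4: DCDCDDCCAABACDCDCAABACDCDDCDBACBACCAABACDCDDCDCDDCDCDCDDCDCDDCDCDCD ⇒ DC·DCD·DC·DCD·DC·DC·DCD·DCD·BAC·BAC·CAA·BAC·DCD·DC·DCD·DC·DCD·BAC·BAC·CAA·BAC·DCD·DC·DCD·DC·DC·DCD·DC·CAA·BAC·DCD·CAA·BAC·DCD·DCD·BAC·BAC·CAA·BAC·DCD·DC·DCD·DC·DC·DCD·DC·DCD·DC·DC·DCD·DC·DCD·DC·DCD·DC·DC·DCD·DC·DCD·DC·DC·DCD·DC·DCD·DC·DCD·DC
    A ↦ BAC
    B ↦ CAA
    C ↦ DCD
    D ↦ DC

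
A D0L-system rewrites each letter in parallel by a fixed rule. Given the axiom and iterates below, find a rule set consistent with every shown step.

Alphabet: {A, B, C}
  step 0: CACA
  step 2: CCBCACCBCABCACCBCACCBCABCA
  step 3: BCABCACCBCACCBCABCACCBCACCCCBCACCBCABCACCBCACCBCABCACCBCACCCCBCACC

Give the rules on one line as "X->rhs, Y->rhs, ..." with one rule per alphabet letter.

A->CC, B->CC, C->BCA

  step 2 ⇒ step 3: CCBCACCBCABCACCBCACCBCABCA ⇒ BCA·BCA·CC·BCA·CC·BCA·BCA·CC·BCA·CC·CC·BCA·CC·BCA·BCA·CC·BCA·CC·BCA·BCA·CC·BCA·CC·CC·BCA·CC
    A ↦ CC
    B ↦ CC
    C ↦ BCA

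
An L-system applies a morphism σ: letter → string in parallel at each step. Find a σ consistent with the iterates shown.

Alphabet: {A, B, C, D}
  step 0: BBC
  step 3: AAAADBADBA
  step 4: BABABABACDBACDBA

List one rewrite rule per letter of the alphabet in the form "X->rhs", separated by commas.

A->BA, B->D, C->AA, D->C

  step 3 ⇒ step 4: AAAADBADBA ⇒ BA·BA·BA·BA·C·D·BA·C·D·BA
    A ↦ BA
    B ↦ D
    D ↦ C
    C ↦ AA  (constrained at step 0)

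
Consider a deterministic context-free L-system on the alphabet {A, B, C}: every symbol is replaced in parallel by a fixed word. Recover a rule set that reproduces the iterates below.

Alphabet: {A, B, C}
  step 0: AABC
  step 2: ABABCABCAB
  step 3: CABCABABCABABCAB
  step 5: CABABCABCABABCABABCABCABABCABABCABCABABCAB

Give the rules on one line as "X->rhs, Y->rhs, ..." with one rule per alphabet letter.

  step 2 ⇒ step 3: ABABCABCAB ⇒ C·AB·C·AB·AB·C·AB·AB·C·AB
    A ↦ C
    B ↦ AB
    C ↦ AB

A->C, B->AB, C->AB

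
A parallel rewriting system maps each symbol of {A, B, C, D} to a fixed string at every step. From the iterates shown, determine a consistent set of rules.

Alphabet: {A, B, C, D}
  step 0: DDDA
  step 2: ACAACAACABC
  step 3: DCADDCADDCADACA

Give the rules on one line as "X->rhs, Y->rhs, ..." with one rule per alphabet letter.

A->D, B->A, C->CA, D->BC

  step 2 ⇒ step 3: ACAACAACABC ⇒ D·CA·D·D·CA·D·D·CA·D·A·CA
    A ↦ D
    B ↦ A
    C ↦ CA
    D ↦ BC  (constrained at step 0)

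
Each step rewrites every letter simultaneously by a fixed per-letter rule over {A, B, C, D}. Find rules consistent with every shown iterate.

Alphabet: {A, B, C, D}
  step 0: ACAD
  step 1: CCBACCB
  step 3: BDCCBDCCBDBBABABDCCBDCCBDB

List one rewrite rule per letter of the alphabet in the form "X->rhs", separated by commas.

  step 0 ⇒ step 1: ACAD ⇒ CC·BA·CC·B
    A ↦ CC
    C ↦ BA
    D ↦ B
    B ↦ BD  (constrained at step 1)

A->CC, B->BD, C->BA, D->B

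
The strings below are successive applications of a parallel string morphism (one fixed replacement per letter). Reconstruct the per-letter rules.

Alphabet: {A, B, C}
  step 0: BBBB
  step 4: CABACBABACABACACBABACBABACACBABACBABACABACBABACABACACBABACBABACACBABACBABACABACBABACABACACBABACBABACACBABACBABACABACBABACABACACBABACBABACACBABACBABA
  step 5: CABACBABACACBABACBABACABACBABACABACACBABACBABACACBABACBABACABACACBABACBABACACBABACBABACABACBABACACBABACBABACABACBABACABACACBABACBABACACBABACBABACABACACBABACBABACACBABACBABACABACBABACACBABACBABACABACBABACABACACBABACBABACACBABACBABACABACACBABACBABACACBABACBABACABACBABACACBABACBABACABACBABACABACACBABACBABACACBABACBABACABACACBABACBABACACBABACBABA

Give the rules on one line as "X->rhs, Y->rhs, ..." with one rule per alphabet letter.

A->BA, B->CBA, C->CA

  step 4 ⇒ step 5: CABACBABACABACACBABACBABACACBABACBABACABACBABACABACACBABACBABACACBABACBABACABACBABACABACACBABACBABACACBABACBABACABACBABACABACACBABACBABACACBABACBABA ⇒ CA·BA·CBA·BA·CA·CBA·BA·CBA·BA·CA·BA·CBA·BA·CA·BA·CA·CBA·BA·CBA·BA·CA·CBA·BA·CBA·BA·CA·BA·CA·CBA·BA·CBA·BA·CA·CBA·BA·CBA·BA·CA·BA·CBA·BA·CA·CBA·BA·CBA·BA·CA·BA·CBA·BA·CA·BA·CA·CBA·BA·CBA·BA·CA·CBA·BA·CBA·BA·CA·BA·CA·CBA·BA·CBA·BA·CA·CBA·BA·CBA·BA·CA·BA·CBA·BA·CA·CBA·BA·CBA·BA·CA·BA·CBA·BA·CA·BA·CA·CBA·BA·CBA·BA·CA·CBA·BA·CBA·BA·CA·BA·CA·CBA·BA·CBA·BA·CA·CBA·BA·CBA·BA·CA·BA·CBA·BA·CA·CBA·BA·CBA·BA·CA·BA·CBA·BA·CA·BA·CA·CBA·BA·CBA·BA·CA·CBA·BA·CBA·BA·CA·BA·CA·CBA·BA·CBA·BA·CA·CBA·BA·CBA·BA
    A ↦ BA
    B ↦ CBA
    C ↦ CA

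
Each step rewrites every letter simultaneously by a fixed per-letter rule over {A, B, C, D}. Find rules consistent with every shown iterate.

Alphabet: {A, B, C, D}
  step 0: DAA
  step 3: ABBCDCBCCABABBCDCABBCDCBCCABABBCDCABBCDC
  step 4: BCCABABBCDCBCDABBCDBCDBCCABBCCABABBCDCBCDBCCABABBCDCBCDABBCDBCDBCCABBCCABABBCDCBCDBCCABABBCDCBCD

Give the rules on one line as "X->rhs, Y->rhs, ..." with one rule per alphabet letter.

  step 3 ⇒ step 4: ABBCDCBCCABABBCDCABBCDCBCCABABBCDCABBCDC ⇒ BCC·AB·AB·BCD·C·BCD·AB·BCD·BCD·BCC·AB·BCC·AB·AB·BCD·C·BCD·BCC·AB·AB·BCD·C·BCD·AB·BCD·BCD·BCC·AB·BCC·AB·AB·BCD·C·BCD·BCC·AB·AB·BCD·C·BCD
    A ↦ BCC
    B ↦ AB
    C ↦ BCD
    D ↦ C

A->BCC, B->AB, C->BCD, D->C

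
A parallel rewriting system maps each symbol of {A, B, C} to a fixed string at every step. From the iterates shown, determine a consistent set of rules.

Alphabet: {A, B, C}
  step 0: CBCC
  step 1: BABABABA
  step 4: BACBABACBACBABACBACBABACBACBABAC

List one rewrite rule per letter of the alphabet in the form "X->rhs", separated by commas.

A->C, B->BA, C->BA

  step 0 ⇒ step 1: CBCC ⇒ BA·BA·BA·BA
    B ↦ BA
    C ↦ BA
    A ↦ C  (constrained at step 1)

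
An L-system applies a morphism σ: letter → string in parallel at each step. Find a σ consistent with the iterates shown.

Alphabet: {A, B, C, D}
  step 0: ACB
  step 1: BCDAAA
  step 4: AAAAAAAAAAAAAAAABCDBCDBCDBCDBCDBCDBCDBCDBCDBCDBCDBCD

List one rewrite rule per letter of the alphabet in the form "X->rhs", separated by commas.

A->BCD, B->A, C->AA, D->A

  step 0 ⇒ step 1: ACB ⇒ BCD·AA·A
    A ↦ BCD
    B ↦ A
    C ↦ AA
    D ↦ A  (constrained at step 1)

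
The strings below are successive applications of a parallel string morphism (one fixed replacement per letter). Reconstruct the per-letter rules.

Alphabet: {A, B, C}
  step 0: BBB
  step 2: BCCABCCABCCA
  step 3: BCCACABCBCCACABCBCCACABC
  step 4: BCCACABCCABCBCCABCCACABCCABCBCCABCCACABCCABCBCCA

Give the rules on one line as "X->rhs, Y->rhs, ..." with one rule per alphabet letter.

  step 3 ⇒ step 4: BCCACABCBCCACABCBCCACABC ⇒ BC·CA·CA·BC·CA·BC·BC·CA·BC·CA·CA·BC·CA·BC·BC·CA·BC·CA·CA·BC·CA·BC·BC·CA
    A ↦ BC
    B ↦ BC
    C ↦ CA

A->BC, B->BC, C->CA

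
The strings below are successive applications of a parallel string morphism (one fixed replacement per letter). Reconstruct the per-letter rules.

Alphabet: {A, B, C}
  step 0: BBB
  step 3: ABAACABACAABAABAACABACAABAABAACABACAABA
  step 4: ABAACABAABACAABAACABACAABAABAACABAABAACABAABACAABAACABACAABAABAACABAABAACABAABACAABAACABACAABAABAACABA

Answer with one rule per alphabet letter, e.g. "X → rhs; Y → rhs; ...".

A->ABA, B->AC, C->CA

  step 3 ⇒ step 4: ABAACABACAABAABAACABACAABAABAACABACAABA ⇒ ABA·AC·ABA·ABA·CA·ABA·AC·ABA·CA·ABA·ABA·AC·ABA·ABA·AC·ABA·ABA·CA·ABA·AC·ABA·CA·ABA·ABA·AC·ABA·ABA·AC·ABA·ABA·CA·ABA·AC·ABA·CA·ABA·ABA·AC·ABA
    A ↦ ABA
    B ↦ AC
    C ↦ CA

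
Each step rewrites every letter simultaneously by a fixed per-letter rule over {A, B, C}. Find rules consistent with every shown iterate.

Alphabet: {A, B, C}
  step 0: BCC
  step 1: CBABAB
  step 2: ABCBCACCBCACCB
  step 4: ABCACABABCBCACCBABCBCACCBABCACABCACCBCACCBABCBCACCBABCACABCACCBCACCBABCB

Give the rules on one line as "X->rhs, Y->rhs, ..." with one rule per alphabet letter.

A->CAC, B->CB, C->AB

  step 1 ⇒ step 2: CBABAB ⇒ AB·CB·CAC·CB·CAC·CB
    A ↦ CAC
    B ↦ CB
    C ↦ AB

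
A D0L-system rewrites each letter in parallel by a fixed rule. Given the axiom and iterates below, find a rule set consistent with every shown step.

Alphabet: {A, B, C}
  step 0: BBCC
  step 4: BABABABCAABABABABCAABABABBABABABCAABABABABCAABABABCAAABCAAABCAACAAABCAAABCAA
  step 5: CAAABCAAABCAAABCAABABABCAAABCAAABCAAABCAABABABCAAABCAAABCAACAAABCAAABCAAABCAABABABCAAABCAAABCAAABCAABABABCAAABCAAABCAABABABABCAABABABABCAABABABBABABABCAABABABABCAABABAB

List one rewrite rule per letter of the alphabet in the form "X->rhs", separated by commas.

  step 4 ⇒ step 5: BABABABCAABABABABCAABABABBABABABCAABABABABCAABABABCAAABCAAABCAACAAABCAAABCAA ⇒ CAA·AB·CAA·AB·CAA·AB·CAA·B·AB·AB·CAA·AB·CAA·AB·CAA·AB·CAA·B·AB·AB·CAA·AB·CAA·AB·CAA·CAA·AB·CAA·AB·CAA·AB·CAA·B·AB·AB·CAA·AB·CAA·AB·CAA·AB·CAA·B·AB·AB·CAA·AB·CAA·AB·CAA·B·AB·AB·AB·CAA·B·AB·AB·AB·CAA·B·AB·AB·B·AB·AB·AB·CAA·B·AB·AB·AB·CAA·B·AB·AB
    A ↦ AB
    B ↦ CAA
    C ↦ B

A->AB, B->CAA, C->B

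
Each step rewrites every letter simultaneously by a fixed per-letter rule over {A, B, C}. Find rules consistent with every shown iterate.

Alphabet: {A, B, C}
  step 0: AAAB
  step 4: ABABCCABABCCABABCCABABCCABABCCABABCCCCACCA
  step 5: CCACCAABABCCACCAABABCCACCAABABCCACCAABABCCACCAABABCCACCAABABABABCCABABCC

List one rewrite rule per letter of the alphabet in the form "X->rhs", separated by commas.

A->CC, B->A, C->AB

  step 4 ⇒ step 5: ABABCCABABCCABABCCABABCCABABCCABABCCCCACCA ⇒ CC·A·CC·A·AB·AB·CC·A·CC·A·AB·AB·CC·A·CC·A·AB·AB·CC·A·CC·A·AB·AB·CC·A·CC·A·AB·AB·CC·A·CC·A·AB·AB·AB·AB·CC·AB·AB·CC
    A ↦ CC
    B ↦ A
    C ↦ AB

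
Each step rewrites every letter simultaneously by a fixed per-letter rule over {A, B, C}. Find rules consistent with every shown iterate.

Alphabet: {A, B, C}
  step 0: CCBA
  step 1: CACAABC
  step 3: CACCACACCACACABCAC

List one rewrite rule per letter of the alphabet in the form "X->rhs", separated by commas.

A->C, B->AB, C->CA

  step 0 ⇒ step 1: CCBA ⇒ CA·CA·AB·C
    A ↦ C
    B ↦ AB
    C ↦ CA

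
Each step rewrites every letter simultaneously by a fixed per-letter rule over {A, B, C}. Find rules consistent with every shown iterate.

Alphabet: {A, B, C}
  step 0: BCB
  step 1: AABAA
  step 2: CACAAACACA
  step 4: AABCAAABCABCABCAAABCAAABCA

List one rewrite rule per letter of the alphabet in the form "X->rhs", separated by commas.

  step 1 ⇒ step 2: AABAA ⇒ CA·CA·AA·CA·CA
    A ↦ CA
    B ↦ AA
  step 0 ⇒ step 1: BCB ⇒ AA·B·AA
    C ↦ B

A->CA, B->AA, C->B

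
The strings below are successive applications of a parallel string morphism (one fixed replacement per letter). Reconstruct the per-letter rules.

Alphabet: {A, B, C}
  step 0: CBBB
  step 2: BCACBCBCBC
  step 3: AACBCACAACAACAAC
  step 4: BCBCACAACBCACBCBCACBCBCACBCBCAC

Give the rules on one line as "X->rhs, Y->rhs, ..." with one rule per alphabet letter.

  step 3 ⇒ step 4: AACBCACAACAACAAC ⇒ BC·BC·AC·A·AC·BC·AC·BC·BC·AC·BC·BC·AC·BC·BC·AC
    A ↦ BC
    B ↦ A
    C ↦ AC

A->BC, B->A, C->AC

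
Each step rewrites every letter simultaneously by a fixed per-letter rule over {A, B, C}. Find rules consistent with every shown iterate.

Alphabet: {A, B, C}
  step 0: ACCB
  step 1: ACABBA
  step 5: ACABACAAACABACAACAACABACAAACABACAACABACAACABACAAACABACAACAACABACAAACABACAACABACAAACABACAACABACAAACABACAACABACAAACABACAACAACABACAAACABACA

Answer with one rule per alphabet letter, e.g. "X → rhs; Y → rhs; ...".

  step 0 ⇒ step 1: ACCB ⇒ ACA·B·B·A
    A ↦ ACA
    B ↦ A
    C ↦ B

A->ACA, B->A, C->B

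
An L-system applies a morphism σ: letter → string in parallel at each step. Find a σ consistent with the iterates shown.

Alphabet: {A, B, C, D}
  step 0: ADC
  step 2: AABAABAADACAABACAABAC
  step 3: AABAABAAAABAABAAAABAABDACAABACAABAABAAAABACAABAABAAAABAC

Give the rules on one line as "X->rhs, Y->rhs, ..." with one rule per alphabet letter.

A->AAB, B->AA, C->AC, D->DAC

  step 2 ⇒ step 3: AABAABAADACAABACAABAC ⇒ AAB·AAB·AA·AAB·AAB·AA·AAB·AAB·DAC·AAB·AC·AAB·AAB·AA·AAB·AC·AAB·AAB·AA·AAB·AC
    A ↦ AAB
    B ↦ AA
    C ↦ AC
    D ↦ DAC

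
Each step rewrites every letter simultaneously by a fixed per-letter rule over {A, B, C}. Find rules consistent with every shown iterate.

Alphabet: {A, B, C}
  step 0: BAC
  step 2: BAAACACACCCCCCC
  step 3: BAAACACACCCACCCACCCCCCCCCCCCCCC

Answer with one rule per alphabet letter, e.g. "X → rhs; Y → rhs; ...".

  step 2 ⇒ step 3: BAAACACACCCCCCC ⇒ BAA·AC·AC·AC·CC·AC·CC·AC·CC·CC·CC·CC·CC·CC·CC
    A ↦ AC
    B ↦ BAA
    C ↦ CC

A->AC, B->BAA, C->CC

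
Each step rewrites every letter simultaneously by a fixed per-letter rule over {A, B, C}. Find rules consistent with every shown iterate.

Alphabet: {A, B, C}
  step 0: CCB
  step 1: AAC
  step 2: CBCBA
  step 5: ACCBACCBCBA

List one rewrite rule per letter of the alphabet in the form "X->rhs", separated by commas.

  step 1 ⇒ step 2: AAC ⇒ CB·CB·A
    A ↦ CB
    C ↦ A
  step 0 ⇒ step 1: CCB ⇒ A·A·C
    B ↦ C

A->CB, B->C, C->A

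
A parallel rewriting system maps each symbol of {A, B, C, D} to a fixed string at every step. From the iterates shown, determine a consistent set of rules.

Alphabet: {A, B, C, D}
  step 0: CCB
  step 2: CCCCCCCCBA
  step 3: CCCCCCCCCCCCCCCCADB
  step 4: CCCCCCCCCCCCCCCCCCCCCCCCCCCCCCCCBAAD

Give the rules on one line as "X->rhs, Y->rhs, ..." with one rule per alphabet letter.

A->B, B->AD, C->CC, D->A

  step 3 ⇒ step 4: CCCCCCCCCCCCCCCCADB ⇒ CC·CC·CC·CC·CC·CC·CC·CC·CC·CC·CC·CC·CC·CC·CC·CC·B·A·AD
    A ↦ B
    B ↦ AD
    C ↦ CC
    D ↦ A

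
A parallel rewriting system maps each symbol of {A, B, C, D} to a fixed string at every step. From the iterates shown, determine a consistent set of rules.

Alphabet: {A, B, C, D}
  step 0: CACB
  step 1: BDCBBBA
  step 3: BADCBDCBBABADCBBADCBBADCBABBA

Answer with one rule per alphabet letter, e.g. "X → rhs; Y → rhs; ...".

A->DCB, B->BA, C->B, D->A

  step 0 ⇒ step 1: CACB ⇒ B·DCB·B·BA
    A ↦ DCB
    B ↦ BA
    C ↦ B
    D ↦ A  (constrained at step 1)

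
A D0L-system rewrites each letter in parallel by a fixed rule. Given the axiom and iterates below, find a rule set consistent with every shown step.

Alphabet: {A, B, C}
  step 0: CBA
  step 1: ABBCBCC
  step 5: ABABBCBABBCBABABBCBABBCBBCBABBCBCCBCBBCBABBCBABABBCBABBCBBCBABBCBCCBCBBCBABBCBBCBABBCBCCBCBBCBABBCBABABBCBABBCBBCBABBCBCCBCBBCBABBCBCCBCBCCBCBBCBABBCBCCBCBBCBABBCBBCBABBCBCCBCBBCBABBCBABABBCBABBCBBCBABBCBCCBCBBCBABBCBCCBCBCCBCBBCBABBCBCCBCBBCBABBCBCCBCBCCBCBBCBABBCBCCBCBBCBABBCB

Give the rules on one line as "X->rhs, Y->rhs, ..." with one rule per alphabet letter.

  step 0 ⇒ step 1: CBA ⇒ AB·BCB·CC
    A ↦ CC
    B ↦ BCB
    C ↦ AB

A->CC, B->BCB, C->AB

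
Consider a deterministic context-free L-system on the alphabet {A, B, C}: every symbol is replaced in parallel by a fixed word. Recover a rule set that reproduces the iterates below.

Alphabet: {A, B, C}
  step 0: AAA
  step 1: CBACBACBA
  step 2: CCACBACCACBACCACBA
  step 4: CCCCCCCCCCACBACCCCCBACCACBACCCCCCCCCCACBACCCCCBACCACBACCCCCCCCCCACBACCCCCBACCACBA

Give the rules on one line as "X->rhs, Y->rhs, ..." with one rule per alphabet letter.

  step 1 ⇒ step 2: CBACBACBA ⇒ CC·A·CBA·CC·A·CBA·CC·A·CBA
    A ↦ CBA
    B ↦ A
    C ↦ CC

A->CBA, B->A, C->CC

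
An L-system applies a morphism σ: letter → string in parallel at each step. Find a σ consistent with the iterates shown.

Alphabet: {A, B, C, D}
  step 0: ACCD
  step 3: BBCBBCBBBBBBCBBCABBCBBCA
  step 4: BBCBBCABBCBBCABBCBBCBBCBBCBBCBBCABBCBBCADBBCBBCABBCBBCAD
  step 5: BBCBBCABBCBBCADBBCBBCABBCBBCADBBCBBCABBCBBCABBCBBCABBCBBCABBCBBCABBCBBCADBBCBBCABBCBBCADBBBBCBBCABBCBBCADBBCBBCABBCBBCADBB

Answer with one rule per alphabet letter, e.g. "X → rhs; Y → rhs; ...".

  step 4 ⇒ step 5: BBCBBCABBCBBCABBCBBCBBCBBCBBCBBCABBCBBCADBBCBBCABBCBBCAD ⇒ BBC·BBC·A·BBC·BBC·A·D·BBC·BBC·A·BBC·BBC·A·D·BBC·BBC·A·BBC·BBC·A·BBC·BBC·A·BBC·BBC·A·BBC·BBC·A·BBC·BBC·A·D·BBC·BBC·A·BBC·BBC·A·D·BB·BBC·BBC·A·BBC·BBC·A·D·BBC·BBC·A·BBC·BBC·A·D·BB
    A ↦ D
    B ↦ BBC
    C ↦ A
    D ↦ BB

A->D, B->BBC, C->A, D->BB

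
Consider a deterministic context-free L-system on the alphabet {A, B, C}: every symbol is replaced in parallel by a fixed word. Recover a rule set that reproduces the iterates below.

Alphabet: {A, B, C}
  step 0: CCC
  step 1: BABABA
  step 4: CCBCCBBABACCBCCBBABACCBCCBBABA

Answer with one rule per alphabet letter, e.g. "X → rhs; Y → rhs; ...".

A->B, B->CC, C->BA

  step 0 ⇒ step 1: CCC ⇒ BA·BA·BA
    C ↦ BA
    A ↦ B  (constrained at step 1)
    B ↦ CC  (constrained at step 1)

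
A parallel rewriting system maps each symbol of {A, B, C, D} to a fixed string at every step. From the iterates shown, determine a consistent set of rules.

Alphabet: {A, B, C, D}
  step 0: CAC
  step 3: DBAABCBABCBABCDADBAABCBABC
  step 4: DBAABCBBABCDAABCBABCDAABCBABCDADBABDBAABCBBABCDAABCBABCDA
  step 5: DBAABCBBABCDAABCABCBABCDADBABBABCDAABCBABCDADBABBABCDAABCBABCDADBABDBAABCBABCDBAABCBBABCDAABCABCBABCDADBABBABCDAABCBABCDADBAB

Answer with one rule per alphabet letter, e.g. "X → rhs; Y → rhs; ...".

  step 4 ⇒ step 5: DBAABCBBABCDAABCBABCDAABCBABCDADBABDBAABCBBABCDAABCBABCDA ⇒ DBA·ABC·B·B·ABC·DA·ABC·ABC·B·ABC·DA·DBA·B·B·ABC·DA·ABC·B·ABC·DA·DBA·B·B·ABC·DA·ABC·B·ABC·DA·DBA·B·DBA·ABC·B·ABC·DBA·ABC·B·B·ABC·DA·ABC·ABC·B·ABC·DA·DBA·B·B·ABC·DA·ABC·B·ABC·DA·DBA·B
    A ↦ B
    B ↦ ABC
    C ↦ DA
    D ↦ DBA

A->B, B->ABC, C->DA, D->DBA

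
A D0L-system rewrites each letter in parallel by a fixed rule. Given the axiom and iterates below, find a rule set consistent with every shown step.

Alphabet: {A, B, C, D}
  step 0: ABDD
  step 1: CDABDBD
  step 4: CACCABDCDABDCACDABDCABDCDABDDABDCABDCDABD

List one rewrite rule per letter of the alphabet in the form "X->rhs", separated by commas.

  step 0 ⇒ step 1: ABDD ⇒ C·DA·BD·BD
    A ↦ C
    B ↦ DA
    D ↦ BD
    C ↦ CA  (constrained at step 1)

A->C, B->DA, C->CA, D->BD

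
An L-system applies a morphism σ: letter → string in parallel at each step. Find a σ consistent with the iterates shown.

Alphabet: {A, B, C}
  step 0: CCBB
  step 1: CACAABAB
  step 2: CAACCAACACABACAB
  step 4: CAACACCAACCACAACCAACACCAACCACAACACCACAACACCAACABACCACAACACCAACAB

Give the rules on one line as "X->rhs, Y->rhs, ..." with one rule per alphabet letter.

  step 1 ⇒ step 2: CACAABAB ⇒ CA·AC·CA·AC·AC·AB·AC·AB
    A ↦ AC
    B ↦ AB
    C ↦ CA

A->AC, B->AB, C->CA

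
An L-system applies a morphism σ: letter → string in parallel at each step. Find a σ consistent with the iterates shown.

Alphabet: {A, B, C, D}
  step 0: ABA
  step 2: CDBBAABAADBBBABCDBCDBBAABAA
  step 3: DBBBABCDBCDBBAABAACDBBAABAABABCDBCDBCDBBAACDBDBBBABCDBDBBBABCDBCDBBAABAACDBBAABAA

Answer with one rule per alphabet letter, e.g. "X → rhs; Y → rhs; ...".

A->BAA, B->CDB, C->DBB, D->BAB

  step 2 ⇒ step 3: CDBBAABAADBBBABCDBCDBBAABAA ⇒ DBB·BAB·CDB·CDB·BAA·BAA·CDB·BAA·BAA·BAB·CDB·CDB·CDB·BAA·CDB·DBB·BAB·CDB·DBB·BAB·CDB·CDB·BAA·BAA·CDB·BAA·BAA
    A ↦ BAA
    B ↦ CDB
    C ↦ DBB
    D ↦ BAB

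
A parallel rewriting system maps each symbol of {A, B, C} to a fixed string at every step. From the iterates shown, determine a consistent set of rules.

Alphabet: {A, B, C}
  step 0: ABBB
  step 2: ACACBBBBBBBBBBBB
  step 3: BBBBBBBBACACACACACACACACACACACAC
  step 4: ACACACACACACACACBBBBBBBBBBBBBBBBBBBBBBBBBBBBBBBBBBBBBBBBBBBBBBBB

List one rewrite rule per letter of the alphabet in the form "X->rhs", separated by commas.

A->BB, B->AC, C->BB

  step 3 ⇒ step 4: BBBBBBBBACACACACACACACACACACACAC ⇒ AC·AC·AC·AC·AC·AC·AC·AC·BB·BB·BB·BB·BB·BB·BB·BB·BB·BB·BB·BB·BB·BB·BB·BB·BB·BB·BB·BB·BB·BB·BB·BB
    A ↦ BB
    B ↦ AC
    C ↦ BB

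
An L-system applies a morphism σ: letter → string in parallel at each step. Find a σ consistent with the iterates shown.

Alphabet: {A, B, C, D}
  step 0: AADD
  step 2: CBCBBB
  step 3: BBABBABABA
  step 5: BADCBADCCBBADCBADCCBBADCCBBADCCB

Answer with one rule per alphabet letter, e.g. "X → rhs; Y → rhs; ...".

  step 2 ⇒ step 3: CBCBBB ⇒ B·BA·B·BA·BA·BA
    B ↦ BA
    C ↦ B
    A ↦ DC  (constrained at step 0)
    D ↦ C  (constrained at step 0)

A->DC, B->BA, C->B, D->C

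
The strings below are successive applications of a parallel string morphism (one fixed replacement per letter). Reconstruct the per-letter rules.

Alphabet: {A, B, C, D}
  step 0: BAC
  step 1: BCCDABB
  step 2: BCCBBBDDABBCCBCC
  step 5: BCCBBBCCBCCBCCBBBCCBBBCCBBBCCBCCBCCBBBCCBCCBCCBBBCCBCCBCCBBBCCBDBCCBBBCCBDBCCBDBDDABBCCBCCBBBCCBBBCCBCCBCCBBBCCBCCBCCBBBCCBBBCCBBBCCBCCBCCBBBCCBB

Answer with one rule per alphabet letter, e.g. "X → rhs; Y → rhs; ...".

  step 1 ⇒ step 2: BCCDABB ⇒ BCC·B·B·BD·DAB·BCC·BCC
    A ↦ DAB
    B ↦ BCC
    C ↦ B
    D ↦ BD

A->DAB, B->BCC, C->B, D->BD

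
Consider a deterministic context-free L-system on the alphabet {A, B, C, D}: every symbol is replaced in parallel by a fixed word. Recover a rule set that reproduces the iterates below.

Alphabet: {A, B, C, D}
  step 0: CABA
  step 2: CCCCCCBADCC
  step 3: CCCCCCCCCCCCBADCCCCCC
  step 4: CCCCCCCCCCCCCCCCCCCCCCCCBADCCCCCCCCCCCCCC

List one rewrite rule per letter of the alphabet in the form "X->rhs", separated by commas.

  step 3 ⇒ step 4: CCCCCCCCCCCCBADCCCCCC ⇒ CC·CC·CC·CC·CC·CC·CC·CC·CC·CC·CC·CC·BA·D·CC·CC·CC·CC·CC·CC·CC
    A ↦ D
    B ↦ BA
    C ↦ CC
    D ↦ CC

A->D, B->BA, C->CC, D->CC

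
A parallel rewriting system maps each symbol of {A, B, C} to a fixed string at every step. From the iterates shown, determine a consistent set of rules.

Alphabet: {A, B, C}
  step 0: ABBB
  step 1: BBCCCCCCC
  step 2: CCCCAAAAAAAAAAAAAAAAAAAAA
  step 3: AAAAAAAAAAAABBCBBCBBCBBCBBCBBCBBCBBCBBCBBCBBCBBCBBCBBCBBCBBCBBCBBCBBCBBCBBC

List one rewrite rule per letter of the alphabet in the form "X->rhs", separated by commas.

  step 2 ⇒ step 3: CCCCAAAAAAAAAAAAAAAAAAAAA ⇒ AAA·AAA·AAA·AAA·BBC·BBC·BBC·BBC·BBC·BBC·BBC·BBC·BBC·BBC·BBC·BBC·BBC·BBC·BBC·BBC·BBC·BBC·BBC·BBC·BBC
    A ↦ BBC
    C ↦ AAA
  step 0 ⇒ step 1: ABBB ⇒ BBC·CC·CC·CC
    B ↦ CC

A->BBC, B->CC, C->AAA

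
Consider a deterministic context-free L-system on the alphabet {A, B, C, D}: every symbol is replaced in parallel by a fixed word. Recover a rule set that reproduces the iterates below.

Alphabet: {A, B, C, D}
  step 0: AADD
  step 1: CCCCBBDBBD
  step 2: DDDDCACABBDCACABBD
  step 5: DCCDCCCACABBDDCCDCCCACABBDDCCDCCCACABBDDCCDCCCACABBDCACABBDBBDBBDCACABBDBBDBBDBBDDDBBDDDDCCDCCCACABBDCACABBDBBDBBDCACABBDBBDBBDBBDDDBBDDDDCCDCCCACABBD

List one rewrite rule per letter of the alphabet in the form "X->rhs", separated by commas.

  step 1 ⇒ step 2: CCCCBBDBBD ⇒ D·D·D·D·CA·CA·BBD·CA·CA·BBD
    B ↦ CA
    C ↦ D
    D ↦ BBD
  step 0 ⇒ step 1: AADD ⇒ CC·CC·BBD·BBD
    A ↦ CC

A->CC, B->CA, C->D, D->BBD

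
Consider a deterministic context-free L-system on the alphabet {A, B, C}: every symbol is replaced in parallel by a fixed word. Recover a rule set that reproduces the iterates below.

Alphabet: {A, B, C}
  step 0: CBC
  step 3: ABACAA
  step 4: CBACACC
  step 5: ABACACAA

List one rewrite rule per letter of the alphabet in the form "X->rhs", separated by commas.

  step 4 ⇒ step 5: CBACACC ⇒ A·BA·C·A·C·A·A
    A ↦ C
    B ↦ BA
    C ↦ A

A->C, B->BA, C->A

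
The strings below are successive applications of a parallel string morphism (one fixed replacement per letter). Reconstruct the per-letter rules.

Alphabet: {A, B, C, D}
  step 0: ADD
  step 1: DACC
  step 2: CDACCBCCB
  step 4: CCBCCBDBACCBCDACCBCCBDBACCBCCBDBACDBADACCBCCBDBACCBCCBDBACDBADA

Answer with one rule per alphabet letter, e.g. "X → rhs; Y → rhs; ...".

  step 1 ⇒ step 2: DACC ⇒ C·DA·CCB·CCB
    A ↦ DA
    C ↦ CCB
    D ↦ C
    B ↦ DBA  (constrained at step 2)

A->DA, B->DBA, C->CCB, D->C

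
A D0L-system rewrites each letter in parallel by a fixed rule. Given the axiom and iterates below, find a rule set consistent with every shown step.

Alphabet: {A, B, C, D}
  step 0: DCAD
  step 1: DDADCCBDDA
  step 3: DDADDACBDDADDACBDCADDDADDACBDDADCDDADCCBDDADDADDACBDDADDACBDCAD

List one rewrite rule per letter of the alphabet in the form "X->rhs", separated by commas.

A->CB, B->AD, C->DC, D->DDA

  step 0 ⇒ step 1: DCAD ⇒ DDA·DC·CB·DDA
    A ↦ CB
    C ↦ DC
    D ↦ DDA
    B ↦ AD  (constrained at step 1)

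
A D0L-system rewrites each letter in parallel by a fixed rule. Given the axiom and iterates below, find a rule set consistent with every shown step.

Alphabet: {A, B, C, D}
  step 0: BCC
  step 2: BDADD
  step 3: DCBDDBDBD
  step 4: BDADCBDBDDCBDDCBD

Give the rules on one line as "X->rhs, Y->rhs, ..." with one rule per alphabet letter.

A->D, B->DC, C->A, D->BD

  step 3 ⇒ step 4: DCBDDBDBD ⇒ BD·A·DC·BD·BD·DC·BD·DC·BD
    B ↦ DC
    C ↦ A
    D ↦ BD
  step 2 ⇒ step 3: BDADD ⇒ DC·BD·D·BD·BD
    A ↦ D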